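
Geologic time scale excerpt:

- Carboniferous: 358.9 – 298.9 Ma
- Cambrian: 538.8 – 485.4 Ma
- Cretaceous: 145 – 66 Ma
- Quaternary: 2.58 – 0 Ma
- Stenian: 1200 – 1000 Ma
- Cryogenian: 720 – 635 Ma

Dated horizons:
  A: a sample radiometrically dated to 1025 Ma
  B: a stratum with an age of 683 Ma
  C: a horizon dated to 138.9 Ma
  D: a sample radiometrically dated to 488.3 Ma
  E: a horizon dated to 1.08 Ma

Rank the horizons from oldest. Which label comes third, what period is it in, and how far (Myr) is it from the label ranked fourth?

D, in the Cambrian; 349.4 million years to C

Larger Ma means older, so oldest first: A 1025 > B 683 > D 488.3 > C 138.9 > E 1.08.
Counting 3 along gives D (488.3 Ma); the excerpt puts that inside the Cambrian, 538.8–485.4 Ma.
Next in line is C (138.9 Ma), and 488.3 − 138.9 = 349.4 Myr.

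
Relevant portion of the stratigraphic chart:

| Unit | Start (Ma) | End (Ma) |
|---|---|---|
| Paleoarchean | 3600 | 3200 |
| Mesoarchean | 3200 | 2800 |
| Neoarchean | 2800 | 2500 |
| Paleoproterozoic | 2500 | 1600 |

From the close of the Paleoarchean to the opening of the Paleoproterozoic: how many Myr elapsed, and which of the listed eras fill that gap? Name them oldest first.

700 million years; Mesoarchean, Neoarchean

The Paleoarchean closes at 3200 Ma and the Paleoproterozoic opens at 2500 Ma, so the interval is 3200 − 2500 = 700 Myr.
An era fits inside if it starts at or after 3200 Ma and ends at or before 2500 Ma; oldest first that gives Mesoarchean, Neoarchean.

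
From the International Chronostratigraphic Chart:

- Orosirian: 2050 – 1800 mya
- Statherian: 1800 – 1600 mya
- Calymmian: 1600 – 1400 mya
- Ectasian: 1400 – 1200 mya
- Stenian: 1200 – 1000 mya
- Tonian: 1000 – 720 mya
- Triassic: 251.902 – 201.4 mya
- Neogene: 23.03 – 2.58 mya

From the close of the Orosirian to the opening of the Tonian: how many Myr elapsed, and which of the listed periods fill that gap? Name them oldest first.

800 million years; Statherian, Calymmian, Ectasian, Stenian

End of Orosirian = 1800 Ma; start of Tonian = 1000 Ma.
Gap = 1800 − 1000 = 800 Myr.
Periods wholly inside 1800–1000 Ma: Statherian (1800–1600), Calymmian (1600–1400), Ectasian (1400–1200), Stenian (1200–1000).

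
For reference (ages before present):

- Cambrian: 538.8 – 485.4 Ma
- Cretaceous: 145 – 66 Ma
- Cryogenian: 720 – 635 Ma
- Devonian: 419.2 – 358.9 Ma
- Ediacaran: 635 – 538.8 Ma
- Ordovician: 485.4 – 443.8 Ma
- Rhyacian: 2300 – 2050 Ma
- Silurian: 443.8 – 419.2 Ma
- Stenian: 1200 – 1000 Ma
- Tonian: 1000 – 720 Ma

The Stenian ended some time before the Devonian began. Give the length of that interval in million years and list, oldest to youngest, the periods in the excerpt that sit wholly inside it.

End of Stenian = 1000 Ma; start of Devonian = 419.2 Ma.
Gap = 1000 − 419.2 = 580.8 Myr.
Periods wholly inside 1000–419.2 Ma: Tonian (1000–720), Cryogenian (720–635), Ediacaran (635–538.8), Cambrian (538.8–485.4), Ordovician (485.4–443.8), Silurian (443.8–419.2).

580.8 million years; Tonian, Cryogenian, Ediacaran, Cambrian, Ordovician, Silurian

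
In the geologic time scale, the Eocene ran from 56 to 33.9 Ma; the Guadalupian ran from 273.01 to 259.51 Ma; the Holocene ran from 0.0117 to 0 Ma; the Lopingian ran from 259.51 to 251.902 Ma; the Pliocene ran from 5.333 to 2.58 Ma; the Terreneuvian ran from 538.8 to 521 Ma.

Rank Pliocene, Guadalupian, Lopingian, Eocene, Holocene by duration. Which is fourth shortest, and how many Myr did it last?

Start − end for each: Pliocene 5.333 − 2.58 = 2.753; Guadalupian 273.01 − 259.51 = 13.5; Lopingian 259.51 − 251.902 = 7.608; Eocene 56 − 33.9 = 22.1; Holocene 0.0117 − 0 = 0.0117.
Ranking these from shortest: Holocene < Pliocene < Lopingian < Guadalupian < Eocene.
Position 4 in that ranking is Guadalupian, which lasted 13.5 Myr.

Guadalupian, 13.5 million years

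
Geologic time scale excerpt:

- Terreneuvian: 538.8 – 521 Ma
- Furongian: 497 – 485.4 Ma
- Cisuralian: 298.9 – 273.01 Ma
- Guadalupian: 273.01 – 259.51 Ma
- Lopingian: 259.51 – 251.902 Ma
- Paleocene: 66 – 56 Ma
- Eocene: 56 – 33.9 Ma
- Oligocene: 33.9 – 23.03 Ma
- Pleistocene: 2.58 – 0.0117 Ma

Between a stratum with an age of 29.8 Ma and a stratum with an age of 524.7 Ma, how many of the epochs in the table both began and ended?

The older date is 524.7 Ma and the younger is 29.8 Ma.
Epochs with start < 524.7 and end > 29.8 Ma: Furongian (497–485.4), Cisuralian (298.9–273.01), Guadalupian (273.01–259.51), Lopingian (259.51–251.902), Paleocene (66–56), Eocene (56–33.9).
That is 6 complete epochs.

6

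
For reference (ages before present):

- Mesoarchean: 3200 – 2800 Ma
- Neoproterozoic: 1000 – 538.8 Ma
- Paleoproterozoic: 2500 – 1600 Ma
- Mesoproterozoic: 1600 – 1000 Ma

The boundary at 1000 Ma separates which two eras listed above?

The Mesoproterozoic ends at 1000 Ma and the Neoproterozoic begins at 1000 Ma, so they share that boundary.

Mesoproterozoic and Neoproterozoic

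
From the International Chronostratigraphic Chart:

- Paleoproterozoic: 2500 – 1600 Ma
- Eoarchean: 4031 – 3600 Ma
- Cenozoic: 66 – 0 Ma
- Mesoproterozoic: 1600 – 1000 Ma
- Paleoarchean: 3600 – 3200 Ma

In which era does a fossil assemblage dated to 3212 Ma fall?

Paleoarchean

3212 Ma lies between 3600 and 3200 Ma, so it falls in the Paleoarchean.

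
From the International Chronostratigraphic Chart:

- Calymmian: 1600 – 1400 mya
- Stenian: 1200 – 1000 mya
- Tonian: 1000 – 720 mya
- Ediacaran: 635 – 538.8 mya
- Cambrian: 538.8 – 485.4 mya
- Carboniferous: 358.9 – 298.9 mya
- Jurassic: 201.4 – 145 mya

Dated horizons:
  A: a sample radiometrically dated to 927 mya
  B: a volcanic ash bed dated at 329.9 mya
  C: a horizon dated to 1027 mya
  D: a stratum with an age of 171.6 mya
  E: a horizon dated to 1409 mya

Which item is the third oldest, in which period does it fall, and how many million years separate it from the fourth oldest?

A, in the Tonian; 597.1 million years to B

Larger Ma means older, so oldest first: E 1409 > C 1027 > A 927 > B 329.9 > D 171.6.
Counting 3 along gives A (927 Ma); the excerpt puts that inside the Tonian, 1000–720 Ma.
Next in line is B (329.9 Ma), and 927 − 329.9 = 597.1 Myr.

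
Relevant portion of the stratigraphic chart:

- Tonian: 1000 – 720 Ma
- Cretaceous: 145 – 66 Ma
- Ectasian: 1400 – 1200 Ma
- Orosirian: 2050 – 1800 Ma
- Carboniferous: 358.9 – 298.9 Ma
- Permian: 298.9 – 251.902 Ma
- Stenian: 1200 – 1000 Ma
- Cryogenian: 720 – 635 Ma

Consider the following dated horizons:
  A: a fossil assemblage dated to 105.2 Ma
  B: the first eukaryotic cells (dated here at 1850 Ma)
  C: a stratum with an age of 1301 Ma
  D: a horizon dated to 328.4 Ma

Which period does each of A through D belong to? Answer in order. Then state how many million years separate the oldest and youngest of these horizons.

Match each age against the start–end ranges in the excerpt: A = 105.2 Ma → Cretaceous (145–66); B = 1850 Ma → Orosirian (2050–1800); C = 1301 Ma → Ectasian (1400–1200); D = 328.4 Ma → Carboniferous (358.9–298.9).
The largest age is 1850 Ma and the smallest is 105.2 Ma; their difference is 1744.8 Myr.

A — Cretaceous; B — Orosirian; C — Ectasian; D — Carboniferous; span 1744.8 million years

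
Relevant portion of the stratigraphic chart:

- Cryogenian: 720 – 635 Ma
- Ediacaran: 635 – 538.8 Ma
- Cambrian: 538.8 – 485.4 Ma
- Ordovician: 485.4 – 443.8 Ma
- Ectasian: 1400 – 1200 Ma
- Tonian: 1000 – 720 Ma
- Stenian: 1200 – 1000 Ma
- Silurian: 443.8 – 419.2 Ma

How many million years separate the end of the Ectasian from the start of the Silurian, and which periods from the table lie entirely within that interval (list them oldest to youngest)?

756.2 million years; Stenian, Tonian, Cryogenian, Ediacaran, Cambrian, Ordovician

End of Ectasian = 1200 Ma; start of Silurian = 443.8 Ma.
Gap = 1200 − 443.8 = 756.2 Myr.
Periods wholly inside 1200–443.8 Ma: Stenian (1200–1000), Tonian (1000–720), Cryogenian (720–635), Ediacaran (635–538.8), Cambrian (538.8–485.4), Ordovician (485.4–443.8).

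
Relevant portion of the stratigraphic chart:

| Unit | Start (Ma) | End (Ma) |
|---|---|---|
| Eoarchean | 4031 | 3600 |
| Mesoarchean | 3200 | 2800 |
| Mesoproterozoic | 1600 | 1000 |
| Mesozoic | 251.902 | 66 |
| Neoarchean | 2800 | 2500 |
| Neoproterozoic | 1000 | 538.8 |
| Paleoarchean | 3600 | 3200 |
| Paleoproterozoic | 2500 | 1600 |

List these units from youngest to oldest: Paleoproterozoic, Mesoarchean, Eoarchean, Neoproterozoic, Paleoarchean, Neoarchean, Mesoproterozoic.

Sorting by start age (ascending Ma, since larger Ma = older): Neoproterozoic began 1000, Mesoproterozoic began 1600, Paleoproterozoic began 2500, Neoarchean began 2800, Mesoarchean began 3200, Paleoarchean began 3600, Eoarchean began 4031.

Neoproterozoic, Mesoproterozoic, Paleoproterozoic, Neoarchean, Mesoarchean, Paleoarchean, Eoarchean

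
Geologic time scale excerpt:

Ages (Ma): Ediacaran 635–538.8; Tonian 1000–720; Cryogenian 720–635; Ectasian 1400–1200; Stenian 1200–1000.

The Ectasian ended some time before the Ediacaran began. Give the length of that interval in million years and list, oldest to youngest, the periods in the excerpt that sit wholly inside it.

End of Ectasian = 1200 Ma; start of Ediacaran = 635 Ma.
Gap = 1200 − 635 = 565 Myr.
Periods wholly inside 1200–635 Ma: Stenian (1200–1000), Tonian (1000–720), Cryogenian (720–635).

565 million years; Stenian, Tonian, Cryogenian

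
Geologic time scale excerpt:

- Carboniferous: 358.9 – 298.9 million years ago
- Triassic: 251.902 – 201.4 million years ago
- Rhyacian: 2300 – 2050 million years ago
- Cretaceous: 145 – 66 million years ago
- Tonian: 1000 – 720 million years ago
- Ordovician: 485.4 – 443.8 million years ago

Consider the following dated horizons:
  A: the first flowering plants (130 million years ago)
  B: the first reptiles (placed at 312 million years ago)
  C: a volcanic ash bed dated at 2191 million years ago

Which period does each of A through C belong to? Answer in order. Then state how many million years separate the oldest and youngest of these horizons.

Match each age against the start–end ranges in the excerpt: A = 130 Ma → Cretaceous (145–66); B = 312 Ma → Carboniferous (358.9–298.9); C = 2191 Ma → Rhyacian (2300–2050).
The largest age is 2191 Ma and the smallest is 130 Ma; their difference is 2061 Myr.

A — Cretaceous; B — Carboniferous; C — Rhyacian; span 2061 million years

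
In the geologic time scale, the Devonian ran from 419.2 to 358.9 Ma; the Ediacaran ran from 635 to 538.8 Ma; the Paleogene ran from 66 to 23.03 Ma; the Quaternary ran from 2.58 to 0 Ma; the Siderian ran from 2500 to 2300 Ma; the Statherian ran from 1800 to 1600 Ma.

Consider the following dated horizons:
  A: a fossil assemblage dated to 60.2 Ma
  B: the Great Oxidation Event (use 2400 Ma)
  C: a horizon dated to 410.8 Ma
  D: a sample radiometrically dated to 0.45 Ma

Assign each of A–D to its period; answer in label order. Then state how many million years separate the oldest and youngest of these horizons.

A: 60.2 Ma lies in 66–23.03 Ma, so Paleogene.
B: 2400 Ma lies in 2500–2300 Ma, so Siderian.
C: 410.8 Ma lies in 419.2–358.9 Ma, so Devonian.
D: 0.45 Ma lies in 2.58–0 Ma, so Quaternary.
Oldest = 2400 Ma, youngest = 0.45 Ma → span 2399.55 Myr.

A — Paleogene; B — Siderian; C — Devonian; D — Quaternary; span 2399.55 million years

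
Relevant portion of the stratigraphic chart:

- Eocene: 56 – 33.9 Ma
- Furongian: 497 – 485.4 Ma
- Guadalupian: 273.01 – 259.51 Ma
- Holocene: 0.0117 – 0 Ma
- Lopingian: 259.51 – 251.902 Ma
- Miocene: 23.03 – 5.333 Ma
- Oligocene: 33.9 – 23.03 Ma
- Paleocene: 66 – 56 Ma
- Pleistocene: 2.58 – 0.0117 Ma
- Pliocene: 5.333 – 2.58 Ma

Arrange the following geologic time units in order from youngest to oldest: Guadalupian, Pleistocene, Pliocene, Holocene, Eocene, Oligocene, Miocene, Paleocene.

Holocene → Pleistocene → Pliocene → Miocene → Oligocene → Eocene → Paleocene → Guadalupian

Sorting by start age (ascending Ma, since larger Ma = older): Holocene start 0.0117, Pleistocene start 2.58, Pliocene start 5.333, Miocene start 23.03, Oligocene start 33.9, Eocene start 56, Paleocene start 66, Guadalupian start 273.01.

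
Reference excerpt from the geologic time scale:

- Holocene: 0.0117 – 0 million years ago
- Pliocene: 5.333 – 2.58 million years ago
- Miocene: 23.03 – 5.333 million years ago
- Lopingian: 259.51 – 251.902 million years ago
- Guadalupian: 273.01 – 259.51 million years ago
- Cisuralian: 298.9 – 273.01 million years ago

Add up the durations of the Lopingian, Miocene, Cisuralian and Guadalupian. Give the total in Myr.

64.695 million years

Duration is start − end for each: (259.51 − 251.902) + (23.03 − 5.333) + (298.9 − 273.01) + (273.01 − 259.51).
That is 7.608 + 17.697 + 25.89 + 13.5, which totals 64.695 million years.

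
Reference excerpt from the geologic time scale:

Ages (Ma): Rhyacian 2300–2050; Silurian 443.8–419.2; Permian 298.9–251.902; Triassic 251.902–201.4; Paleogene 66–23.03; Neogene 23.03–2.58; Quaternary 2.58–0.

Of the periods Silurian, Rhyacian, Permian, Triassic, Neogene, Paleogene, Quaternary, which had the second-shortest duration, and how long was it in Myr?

Start − end for each: Silurian 443.8 − 419.2 = 24.6; Rhyacian 2300 − 2050 = 250; Permian 298.9 − 251.902 = 46.998; Triassic 251.902 − 201.4 = 50.502; Neogene 23.03 − 2.58 = 20.45; Paleogene 66 − 23.03 = 42.97; Quaternary 2.58 − 0 = 2.58.
Ranking these from shortest: Quaternary < Neogene < Silurian < Paleogene < Permian < Triassic < Rhyacian.
Position 2 in that ranking is Neogene, which lasted 20.45 Myr.

Neogene, 20.45 million years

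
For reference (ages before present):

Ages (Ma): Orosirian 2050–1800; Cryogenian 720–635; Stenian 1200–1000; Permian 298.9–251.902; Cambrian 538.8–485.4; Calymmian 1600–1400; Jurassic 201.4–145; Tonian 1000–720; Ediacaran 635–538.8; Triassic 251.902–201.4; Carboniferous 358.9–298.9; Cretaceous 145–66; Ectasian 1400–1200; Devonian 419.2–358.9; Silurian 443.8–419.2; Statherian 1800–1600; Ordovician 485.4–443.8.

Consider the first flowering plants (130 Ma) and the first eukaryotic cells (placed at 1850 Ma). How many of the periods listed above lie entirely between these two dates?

15

The older date is 1850 Ma and the younger is 130 Ma.
Periods with start < 1850 and end > 130 Ma: Statherian (1800–1600), Calymmian (1600–1400), Ectasian (1400–1200), Stenian (1200–1000), Tonian (1000–720), Cryogenian (720–635), Ediacaran (635–538.8), Cambrian (538.8–485.4), Ordovician (485.4–443.8), Silurian (443.8–419.2), Devonian (419.2–358.9), Carboniferous (358.9–298.9), Permian (298.9–251.902), Triassic (251.902–201.4), Jurassic (201.4–145).
That is 15 complete periods.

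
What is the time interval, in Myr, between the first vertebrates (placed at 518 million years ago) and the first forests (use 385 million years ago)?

518 − 385 = 133 million years.

133 million years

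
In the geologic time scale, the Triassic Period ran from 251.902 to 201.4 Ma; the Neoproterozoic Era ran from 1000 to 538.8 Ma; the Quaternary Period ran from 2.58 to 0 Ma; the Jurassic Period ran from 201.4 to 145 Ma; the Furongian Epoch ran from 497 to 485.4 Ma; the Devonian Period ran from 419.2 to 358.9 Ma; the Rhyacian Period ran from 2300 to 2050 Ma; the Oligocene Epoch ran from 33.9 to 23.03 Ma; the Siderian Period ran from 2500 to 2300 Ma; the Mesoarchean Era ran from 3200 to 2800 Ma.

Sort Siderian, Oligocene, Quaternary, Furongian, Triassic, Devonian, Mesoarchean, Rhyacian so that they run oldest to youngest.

Read off each span (Ma): Siderian 2500–2300; Oligocene 33.9–23.03; Quaternary 2.58–0; Furongian 497–485.4; Triassic 251.902–201.4; Devonian 419.2–358.9; Mesoarchean 3200–2800; Rhyacian 2300–2050.
Larger Ma is older, so oldest→youngest is Mesoarchean, Siderian, Rhyacian, Furongian, Devonian, Triassic, Oligocene, Quaternary.

Mesoarchean, then Siderian, then Rhyacian, then Furongian, then Devonian, then Triassic, then Oligocene, then Quaternary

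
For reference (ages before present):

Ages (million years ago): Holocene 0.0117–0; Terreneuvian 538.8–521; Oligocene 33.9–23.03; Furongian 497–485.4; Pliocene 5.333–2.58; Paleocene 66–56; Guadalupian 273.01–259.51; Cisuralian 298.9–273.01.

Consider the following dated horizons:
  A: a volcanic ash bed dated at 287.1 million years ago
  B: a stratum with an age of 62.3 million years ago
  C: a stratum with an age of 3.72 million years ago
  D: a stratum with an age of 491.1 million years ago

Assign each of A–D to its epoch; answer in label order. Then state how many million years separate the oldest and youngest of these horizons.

Match each age against the start–end ranges in the excerpt: A = 287.1 Ma → Cisuralian (298.9–273.01); B = 62.3 Ma → Paleocene (66–56); C = 3.72 Ma → Pliocene (5.333–2.58); D = 491.1 Ma → Furongian (497–485.4).
The largest age is 491.1 Ma and the smallest is 3.72 Ma; their difference is 487.38 Myr.

A — Cisuralian; B — Paleocene; C — Pliocene; D — Furongian; span 487.38 million years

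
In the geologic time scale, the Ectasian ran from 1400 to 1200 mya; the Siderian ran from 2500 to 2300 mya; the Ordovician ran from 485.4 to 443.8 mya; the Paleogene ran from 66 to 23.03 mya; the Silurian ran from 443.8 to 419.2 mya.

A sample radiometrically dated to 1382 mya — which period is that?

1382 Ma lies between 1400 and 1200 Ma, so it falls in the Ectasian.

Ectasian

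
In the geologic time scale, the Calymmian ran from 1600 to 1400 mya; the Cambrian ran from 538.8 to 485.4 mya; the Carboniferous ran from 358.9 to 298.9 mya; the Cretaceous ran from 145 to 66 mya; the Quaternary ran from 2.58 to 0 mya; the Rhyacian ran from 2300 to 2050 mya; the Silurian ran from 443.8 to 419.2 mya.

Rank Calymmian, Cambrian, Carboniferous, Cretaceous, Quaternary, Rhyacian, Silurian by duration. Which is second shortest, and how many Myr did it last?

Durations: Calymmian 200; Cambrian 53.4; Carboniferous 60; Cretaceous 79; Quaternary 2.58; Rhyacian 250; Silurian 24.6 Myr.
Sorted shortest-first: Quaternary (2.58), Silurian (24.6), Cambrian (53.4), Carboniferous (60), Cretaceous (79), Calymmian (200), Rhyacian (250).
The second shortest is Silurian at 24.6 Myr.

Silurian, 24.6 million years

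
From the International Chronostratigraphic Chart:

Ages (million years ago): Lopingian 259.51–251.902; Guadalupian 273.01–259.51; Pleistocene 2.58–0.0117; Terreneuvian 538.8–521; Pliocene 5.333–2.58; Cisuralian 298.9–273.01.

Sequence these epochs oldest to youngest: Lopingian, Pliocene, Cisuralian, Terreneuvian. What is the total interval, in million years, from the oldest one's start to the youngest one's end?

Start ages (Ma): Terreneuvian 538.8, Cisuralian 298.9, Lopingian 259.51, Pliocene 5.333.
Ordered oldest to youngest: Terreneuvian, Cisuralian, Lopingian, Pliocene.
Span = 538.8 − 2.58 = 536.22 Myr.

Terreneuvian → Cisuralian → Lopingian → Pliocene; total span 536.22 Myr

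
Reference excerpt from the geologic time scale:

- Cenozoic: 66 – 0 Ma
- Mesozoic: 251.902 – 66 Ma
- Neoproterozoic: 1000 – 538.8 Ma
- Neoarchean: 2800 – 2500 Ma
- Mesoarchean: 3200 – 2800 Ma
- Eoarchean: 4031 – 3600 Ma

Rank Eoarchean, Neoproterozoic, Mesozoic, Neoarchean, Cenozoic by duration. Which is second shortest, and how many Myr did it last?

Mesozoic, 185.902 million years

Start − end for each: Eoarchean 4031 − 3600 = 431; Neoproterozoic 1000 − 538.8 = 461.2; Mesozoic 251.902 − 66 = 185.902; Neoarchean 2800 − 2500 = 300; Cenozoic 66 − 0 = 66.
Ranking these from shortest: Cenozoic < Mesozoic < Neoarchean < Eoarchean < Neoproterozoic.
Position 2 in that ranking is Mesozoic, which lasted 185.902 Myr.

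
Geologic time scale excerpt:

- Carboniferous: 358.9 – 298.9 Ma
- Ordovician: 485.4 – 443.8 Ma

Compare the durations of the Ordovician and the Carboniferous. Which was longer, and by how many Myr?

Carboniferous, by 18.4 million years

Ordovician: 485.4 − 443.8 = 41.6 Myr.
Carboniferous: 358.9 − 298.9 = 60 Myr.
Difference: 60 − 41.6 = 18.4 Myr, so the Carboniferous was longer.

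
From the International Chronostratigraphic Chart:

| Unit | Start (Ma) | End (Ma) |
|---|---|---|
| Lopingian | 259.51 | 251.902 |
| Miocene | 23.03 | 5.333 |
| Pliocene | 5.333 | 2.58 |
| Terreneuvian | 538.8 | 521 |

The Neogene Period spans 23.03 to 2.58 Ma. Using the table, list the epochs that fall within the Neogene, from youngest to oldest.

Pliocene, Miocene

Epochs with both bounds inside 23.03–2.58 Ma: Pliocene (5.333–2.58), Miocene (23.03–5.333).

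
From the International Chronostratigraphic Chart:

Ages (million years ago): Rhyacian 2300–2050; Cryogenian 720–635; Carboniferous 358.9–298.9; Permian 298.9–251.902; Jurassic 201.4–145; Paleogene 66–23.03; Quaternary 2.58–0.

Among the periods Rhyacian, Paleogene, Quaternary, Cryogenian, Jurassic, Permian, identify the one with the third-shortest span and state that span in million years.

Durations: Rhyacian 250; Paleogene 42.97; Quaternary 2.58; Cryogenian 85; Jurassic 56.4; Permian 46.998 Myr.
Sorted shortest-first: Quaternary (2.58), Paleogene (42.97), Permian (46.998), Jurassic (56.4), Cryogenian (85), Rhyacian (250).
The third shortest is Permian at 46.998 Myr.

Permian, 46.998 million years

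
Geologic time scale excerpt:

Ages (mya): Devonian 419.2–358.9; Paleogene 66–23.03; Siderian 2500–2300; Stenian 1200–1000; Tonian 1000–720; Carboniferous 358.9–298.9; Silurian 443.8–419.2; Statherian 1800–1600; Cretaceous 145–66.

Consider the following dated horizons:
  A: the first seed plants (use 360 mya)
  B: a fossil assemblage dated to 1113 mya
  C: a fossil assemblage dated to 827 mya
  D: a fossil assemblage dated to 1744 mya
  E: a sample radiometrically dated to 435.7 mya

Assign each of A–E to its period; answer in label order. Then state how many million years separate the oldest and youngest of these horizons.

A — Devonian; B — Stenian; C — Tonian; D — Statherian; E — Silurian; span 1384 million years

A: 360 Ma lies in 419.2–358.9 Ma, so Devonian.
B: 1113 Ma lies in 1200–1000 Ma, so Stenian.
C: 827 Ma lies in 1000–720 Ma, so Tonian.
D: 1744 Ma lies in 1800–1600 Ma, so Statherian.
E: 435.7 Ma lies in 443.8–419.2 Ma, so Silurian.
Oldest = 1744 Ma, youngest = 360 Ma → span 1384 Myr.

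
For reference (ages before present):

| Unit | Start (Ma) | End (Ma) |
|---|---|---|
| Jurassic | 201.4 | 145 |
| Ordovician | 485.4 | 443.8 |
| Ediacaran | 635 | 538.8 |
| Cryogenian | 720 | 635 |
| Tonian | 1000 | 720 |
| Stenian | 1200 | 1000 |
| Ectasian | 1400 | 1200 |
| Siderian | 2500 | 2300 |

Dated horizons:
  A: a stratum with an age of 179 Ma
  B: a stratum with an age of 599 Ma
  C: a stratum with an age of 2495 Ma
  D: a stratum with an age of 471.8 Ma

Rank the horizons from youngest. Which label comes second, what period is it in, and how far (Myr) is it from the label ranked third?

Smaller Ma means younger, so youngest first: A 179 < D 471.8 < B 599 < C 2495.
Counting 2 along gives D (471.8 Ma); the excerpt puts that inside the Ordovician, 485.4–443.8 Ma.
Next in line is B (599 Ma), and 599 − 471.8 = 127.2 Myr.

D, in the Ordovician; 127.2 million years to B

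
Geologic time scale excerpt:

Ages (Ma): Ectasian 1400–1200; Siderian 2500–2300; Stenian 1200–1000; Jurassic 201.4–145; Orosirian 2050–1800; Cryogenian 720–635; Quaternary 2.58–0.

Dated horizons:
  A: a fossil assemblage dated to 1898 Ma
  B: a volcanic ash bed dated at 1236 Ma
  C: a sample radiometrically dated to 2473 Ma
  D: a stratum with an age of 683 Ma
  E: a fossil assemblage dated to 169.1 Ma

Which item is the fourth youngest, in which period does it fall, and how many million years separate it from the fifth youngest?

A, in the Orosirian; 575 million years to C

Smaller Ma means younger, so youngest first: E 169.1 < D 683 < B 1236 < A 1898 < C 2473.
Counting 4 along gives A (1898 Ma); the excerpt puts that inside the Orosirian, 2050–1800 Ma.
Next in line is C (2473 Ma), and 2473 − 1898 = 575 Myr.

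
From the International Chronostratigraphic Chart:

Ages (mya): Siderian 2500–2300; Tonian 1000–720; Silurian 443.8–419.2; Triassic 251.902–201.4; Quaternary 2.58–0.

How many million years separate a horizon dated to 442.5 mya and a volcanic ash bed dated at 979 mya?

979 − 442.5 = 536.5 million years.

536.5 million years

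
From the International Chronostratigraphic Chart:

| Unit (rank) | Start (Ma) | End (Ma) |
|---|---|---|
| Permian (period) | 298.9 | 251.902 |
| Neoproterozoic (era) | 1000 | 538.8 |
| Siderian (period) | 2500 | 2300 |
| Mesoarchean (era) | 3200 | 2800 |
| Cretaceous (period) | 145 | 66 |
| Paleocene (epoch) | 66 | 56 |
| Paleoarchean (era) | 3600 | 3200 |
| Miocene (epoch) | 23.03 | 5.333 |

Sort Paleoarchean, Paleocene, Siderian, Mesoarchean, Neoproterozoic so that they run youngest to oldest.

Paleocene → Neoproterozoic → Siderian → Mesoarchean → Paleoarchean

Sorting by start age (ascending Ma, since larger Ma = older): Paleocene start 66, Neoproterozoic start 1000, Siderian start 2500, Mesoarchean start 3200, Paleoarchean start 3600.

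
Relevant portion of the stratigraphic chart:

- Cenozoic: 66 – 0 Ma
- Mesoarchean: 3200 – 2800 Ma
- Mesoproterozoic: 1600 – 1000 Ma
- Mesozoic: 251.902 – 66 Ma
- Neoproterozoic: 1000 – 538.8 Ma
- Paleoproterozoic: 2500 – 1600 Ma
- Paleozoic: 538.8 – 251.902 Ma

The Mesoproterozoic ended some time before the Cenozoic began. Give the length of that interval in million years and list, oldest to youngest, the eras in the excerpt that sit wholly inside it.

934 million years; Neoproterozoic, Paleozoic, Mesozoic

End of Mesoproterozoic = 1000 Ma; start of Cenozoic = 66 Ma.
Gap = 1000 − 66 = 934 Myr.
Eras wholly inside 1000–66 Ma: Neoproterozoic (1000–538.8), Paleozoic (538.8–251.902), Mesozoic (251.902–66).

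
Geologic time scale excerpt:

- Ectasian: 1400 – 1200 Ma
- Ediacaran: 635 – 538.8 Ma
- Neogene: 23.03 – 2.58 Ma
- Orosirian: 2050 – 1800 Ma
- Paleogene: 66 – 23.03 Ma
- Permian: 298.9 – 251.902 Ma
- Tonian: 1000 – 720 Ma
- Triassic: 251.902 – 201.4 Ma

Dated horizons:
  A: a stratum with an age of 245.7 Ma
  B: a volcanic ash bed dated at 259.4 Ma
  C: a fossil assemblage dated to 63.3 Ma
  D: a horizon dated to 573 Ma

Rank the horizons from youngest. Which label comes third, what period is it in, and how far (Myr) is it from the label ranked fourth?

Smaller Ma means younger, so youngest first: C 63.3 < A 245.7 < B 259.4 < D 573.
Counting 3 along gives B (259.4 Ma); the excerpt puts that inside the Permian, 298.9–251.902 Ma.
Next in line is D (573 Ma), and 573 − 259.4 = 313.6 Myr.

B, in the Permian; 313.6 million years to D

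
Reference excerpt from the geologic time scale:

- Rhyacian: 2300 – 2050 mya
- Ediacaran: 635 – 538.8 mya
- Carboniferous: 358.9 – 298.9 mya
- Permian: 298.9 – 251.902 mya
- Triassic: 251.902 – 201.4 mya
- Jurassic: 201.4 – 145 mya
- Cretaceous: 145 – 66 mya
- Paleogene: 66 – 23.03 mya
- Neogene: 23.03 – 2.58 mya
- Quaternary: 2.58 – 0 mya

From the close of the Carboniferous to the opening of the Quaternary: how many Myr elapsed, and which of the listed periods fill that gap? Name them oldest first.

296.32 million years; Permian, Triassic, Jurassic, Cretaceous, Paleogene, Neogene

End of Carboniferous = 298.9 Ma; start of Quaternary = 2.58 Ma.
Gap = 298.9 − 2.58 = 296.32 Myr.
Periods wholly inside 298.9–2.58 Ma: Permian (298.9–251.902), Triassic (251.902–201.4), Jurassic (201.4–145), Cretaceous (145–66), Paleogene (66–23.03), Neogene (23.03–2.58).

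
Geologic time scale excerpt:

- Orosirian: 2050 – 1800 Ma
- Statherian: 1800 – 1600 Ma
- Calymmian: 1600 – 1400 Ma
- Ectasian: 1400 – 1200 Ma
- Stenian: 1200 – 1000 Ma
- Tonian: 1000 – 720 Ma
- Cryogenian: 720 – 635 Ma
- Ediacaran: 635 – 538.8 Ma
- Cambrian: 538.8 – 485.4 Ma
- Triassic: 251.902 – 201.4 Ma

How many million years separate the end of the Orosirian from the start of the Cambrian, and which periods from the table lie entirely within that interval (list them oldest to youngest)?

1261.2 million years; Statherian, Calymmian, Ectasian, Stenian, Tonian, Cryogenian, Ediacaran

The Orosirian closes at 1800 Ma and the Cambrian opens at 538.8 Ma, so the interval is 1800 − 538.8 = 1261.2 Myr.
A period fits inside if it starts at or after 1800 Ma and ends at or before 538.8 Ma; oldest first that gives Statherian, Calymmian, Ectasian, Stenian, Tonian, Cryogenian, Ediacaran.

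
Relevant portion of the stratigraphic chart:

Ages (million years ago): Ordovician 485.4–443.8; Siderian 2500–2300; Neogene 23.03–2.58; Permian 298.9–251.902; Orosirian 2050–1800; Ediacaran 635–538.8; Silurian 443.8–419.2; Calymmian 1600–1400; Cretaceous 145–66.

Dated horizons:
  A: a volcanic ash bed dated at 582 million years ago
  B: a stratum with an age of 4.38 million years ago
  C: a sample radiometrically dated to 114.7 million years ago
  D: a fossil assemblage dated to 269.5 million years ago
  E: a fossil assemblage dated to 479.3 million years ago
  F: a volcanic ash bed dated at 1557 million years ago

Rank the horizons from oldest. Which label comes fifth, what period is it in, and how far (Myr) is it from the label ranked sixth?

C, in the Cretaceous; 110.32 million years to B

Larger Ma means older, so oldest first: F 1557 > A 582 > E 479.3 > D 269.5 > C 114.7 > B 4.38.
Counting 5 along gives C (114.7 Ma); the excerpt puts that inside the Cretaceous, 145–66 Ma.
Next in line is B (4.38 Ma), and 114.7 − 4.38 = 110.32 Myr.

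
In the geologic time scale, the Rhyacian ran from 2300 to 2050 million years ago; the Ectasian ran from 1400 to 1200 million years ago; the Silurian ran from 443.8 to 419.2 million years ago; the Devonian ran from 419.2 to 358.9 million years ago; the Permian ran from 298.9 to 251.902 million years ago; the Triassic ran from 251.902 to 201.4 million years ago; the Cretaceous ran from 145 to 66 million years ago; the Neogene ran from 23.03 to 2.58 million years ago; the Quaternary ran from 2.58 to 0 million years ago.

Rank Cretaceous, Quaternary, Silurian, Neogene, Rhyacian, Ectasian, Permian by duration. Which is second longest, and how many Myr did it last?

Durations: Cretaceous 79; Quaternary 2.58; Silurian 24.6; Neogene 20.45; Rhyacian 250; Ectasian 200; Permian 46.998 Myr.
Sorted longest-first: Rhyacian (250), Ectasian (200), Cretaceous (79), Permian (46.998), Silurian (24.6), Neogene (20.45), Quaternary (2.58).
The second longest is Ectasian at 200 Myr.

Ectasian, 200 million years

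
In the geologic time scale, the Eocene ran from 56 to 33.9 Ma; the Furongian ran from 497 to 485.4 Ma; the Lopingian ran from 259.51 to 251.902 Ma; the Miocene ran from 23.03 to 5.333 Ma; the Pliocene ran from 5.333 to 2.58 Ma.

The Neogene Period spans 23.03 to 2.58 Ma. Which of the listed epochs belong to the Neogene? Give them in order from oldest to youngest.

Epochs with both bounds inside 23.03–2.58 Ma: Miocene (23.03–5.333), Pliocene (5.333–2.58).

Miocene, Pliocene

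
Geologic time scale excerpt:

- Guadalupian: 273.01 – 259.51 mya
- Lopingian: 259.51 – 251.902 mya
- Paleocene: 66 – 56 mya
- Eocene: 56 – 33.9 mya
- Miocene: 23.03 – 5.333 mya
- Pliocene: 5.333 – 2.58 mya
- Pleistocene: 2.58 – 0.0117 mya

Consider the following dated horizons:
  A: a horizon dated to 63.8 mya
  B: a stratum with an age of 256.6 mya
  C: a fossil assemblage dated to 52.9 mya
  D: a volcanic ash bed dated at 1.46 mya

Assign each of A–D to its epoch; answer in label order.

A — Paleocene; B — Lopingian; C — Eocene; D — Pleistocene

A: 63.8 Ma lies in 66–56 Ma, so Paleocene.
B: 256.6 Ma lies in 259.51–251.902 Ma, so Lopingian.
C: 52.9 Ma lies in 56–33.9 Ma, so Eocene.
D: 1.46 Ma lies in 2.58–0.0117 Ma, so Pleistocene.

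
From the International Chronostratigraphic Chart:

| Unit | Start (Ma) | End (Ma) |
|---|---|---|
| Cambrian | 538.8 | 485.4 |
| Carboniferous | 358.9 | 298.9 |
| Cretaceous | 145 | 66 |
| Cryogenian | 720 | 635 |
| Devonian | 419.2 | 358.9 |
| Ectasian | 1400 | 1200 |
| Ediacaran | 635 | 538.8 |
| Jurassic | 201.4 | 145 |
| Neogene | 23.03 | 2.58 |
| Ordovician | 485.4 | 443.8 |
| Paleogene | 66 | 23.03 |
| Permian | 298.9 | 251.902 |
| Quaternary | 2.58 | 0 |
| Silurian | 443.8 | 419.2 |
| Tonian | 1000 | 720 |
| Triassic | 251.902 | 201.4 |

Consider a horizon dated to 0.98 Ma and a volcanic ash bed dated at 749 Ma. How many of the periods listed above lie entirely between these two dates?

The older date is 749 Ma and the younger is 0.98 Ma.
Periods with start < 749 and end > 0.98 Ma: Cryogenian (720–635), Ediacaran (635–538.8), Cambrian (538.8–485.4), Ordovician (485.4–443.8), Silurian (443.8–419.2), Devonian (419.2–358.9), Carboniferous (358.9–298.9), Permian (298.9–251.902), Triassic (251.902–201.4), Jurassic (201.4–145), Cretaceous (145–66), Paleogene (66–23.03), Neogene (23.03–2.58).
That is 13 complete periods.

13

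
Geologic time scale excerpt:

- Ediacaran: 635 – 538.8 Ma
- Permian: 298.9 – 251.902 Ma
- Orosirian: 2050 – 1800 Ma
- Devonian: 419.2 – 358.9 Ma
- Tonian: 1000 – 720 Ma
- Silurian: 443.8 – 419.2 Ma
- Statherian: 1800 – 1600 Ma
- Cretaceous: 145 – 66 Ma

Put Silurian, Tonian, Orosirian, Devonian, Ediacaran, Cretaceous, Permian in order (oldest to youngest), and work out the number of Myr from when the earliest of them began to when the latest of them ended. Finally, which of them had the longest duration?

Start ages (Ma): Orosirian 2050, Tonian 1000, Ediacaran 635, Silurian 443.8, Devonian 419.2, Permian 298.9, Cretaceous 145.
Ordered oldest to youngest: Orosirian, Tonian, Ediacaran, Silurian, Devonian, Permian, Cretaceous.
Span = 2050 − 66 = 1984 Myr.
Durations: Ediacaran 96.2, Permian 46.998, Cretaceous 79, Orosirian 250, Tonian 280, Silurian 24.6, Devonian 60.3 → longest is Tonian (280 Myr).

Orosirian → Tonian → Ediacaran → Silurian → Devonian → Permian → Cretaceous; total span 1984 Myr; longest is Tonian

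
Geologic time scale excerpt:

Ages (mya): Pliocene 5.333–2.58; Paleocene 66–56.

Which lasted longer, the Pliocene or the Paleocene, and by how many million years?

Pliocene: 5.333 − 2.58 = 2.753 Myr.
Paleocene: 66 − 56 = 10 Myr.
Difference: 10 − 2.753 = 7.247 Myr, so the Paleocene was longer.

Paleocene, by 7.247 million years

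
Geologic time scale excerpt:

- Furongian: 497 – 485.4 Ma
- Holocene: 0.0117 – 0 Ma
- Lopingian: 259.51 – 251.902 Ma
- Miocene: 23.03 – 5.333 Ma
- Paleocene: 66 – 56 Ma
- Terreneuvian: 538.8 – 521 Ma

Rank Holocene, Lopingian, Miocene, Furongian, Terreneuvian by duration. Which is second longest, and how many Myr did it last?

Miocene, 17.697 million years

Start − end for each: Holocene 0.0117 − 0 = 0.0117; Lopingian 259.51 − 251.902 = 7.608; Miocene 23.03 − 5.333 = 17.697; Furongian 497 − 485.4 = 11.6; Terreneuvian 538.8 − 521 = 17.8.
Ranking these from longest: Terreneuvian > Miocene > Furongian > Lopingian > Holocene.
Position 2 in that ranking is Miocene, which lasted 17.697 Myr.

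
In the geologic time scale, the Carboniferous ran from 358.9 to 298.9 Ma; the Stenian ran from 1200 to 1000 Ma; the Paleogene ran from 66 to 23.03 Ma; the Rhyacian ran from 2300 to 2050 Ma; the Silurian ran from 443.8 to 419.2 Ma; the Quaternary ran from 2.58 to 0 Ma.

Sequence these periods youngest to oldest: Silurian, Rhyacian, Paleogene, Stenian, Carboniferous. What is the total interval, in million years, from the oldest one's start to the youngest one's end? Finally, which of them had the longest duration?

Paleogene, Carboniferous, Silurian, Stenian, Rhyacian; total span 2276.97 Myr; longest is Rhyacian

Start ages (Ma): Rhyacian 2300, Stenian 1200, Silurian 443.8, Carboniferous 358.9, Paleogene 66.
Ordered youngest to oldest: Paleogene, Carboniferous, Silurian, Stenian, Rhyacian.
Span = 2300 − 23.03 = 2276.97 Myr.
Durations: Carboniferous 60, Paleogene 42.97, Stenian 200, Rhyacian 250, Silurian 24.6 → longest is Rhyacian (250 Myr).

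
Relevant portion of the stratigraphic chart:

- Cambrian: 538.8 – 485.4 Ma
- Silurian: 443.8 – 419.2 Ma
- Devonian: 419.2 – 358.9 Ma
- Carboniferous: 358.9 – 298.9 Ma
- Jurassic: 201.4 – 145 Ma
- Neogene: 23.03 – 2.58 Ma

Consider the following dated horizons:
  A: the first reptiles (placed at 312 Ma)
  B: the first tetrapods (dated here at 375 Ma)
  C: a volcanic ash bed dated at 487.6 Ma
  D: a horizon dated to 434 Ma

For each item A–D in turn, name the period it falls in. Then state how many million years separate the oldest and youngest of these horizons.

A: 312 Ma lies in 358.9–298.9 Ma, so Carboniferous.
B: 375 Ma lies in 419.2–358.9 Ma, so Devonian.
C: 487.6 Ma lies in 538.8–485.4 Ma, so Cambrian.
D: 434 Ma lies in 443.8–419.2 Ma, so Silurian.
Oldest = 487.6 Ma, youngest = 312 Ma → span 175.6 Myr.

A — Carboniferous; B — Devonian; C — Cambrian; D — Silurian; span 175.6 million years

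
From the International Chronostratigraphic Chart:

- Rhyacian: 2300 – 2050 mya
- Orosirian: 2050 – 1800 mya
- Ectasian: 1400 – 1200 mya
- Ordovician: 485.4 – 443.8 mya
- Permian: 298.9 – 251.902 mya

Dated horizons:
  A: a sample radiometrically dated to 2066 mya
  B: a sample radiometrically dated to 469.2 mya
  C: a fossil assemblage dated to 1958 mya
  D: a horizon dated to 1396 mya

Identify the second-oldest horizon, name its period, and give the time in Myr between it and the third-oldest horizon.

C, in the Orosirian; 562 million years to D

Sorted oldest-first by Ma: A (2066), C (1958), D (1396), B (469.2).
The second oldest is C at 1958 Ma, which lies in 2050–1800 Ma: the Orosirian.
The third oldest is D at 1396 Ma; separation = |1958 − 1396| = 562 Myr.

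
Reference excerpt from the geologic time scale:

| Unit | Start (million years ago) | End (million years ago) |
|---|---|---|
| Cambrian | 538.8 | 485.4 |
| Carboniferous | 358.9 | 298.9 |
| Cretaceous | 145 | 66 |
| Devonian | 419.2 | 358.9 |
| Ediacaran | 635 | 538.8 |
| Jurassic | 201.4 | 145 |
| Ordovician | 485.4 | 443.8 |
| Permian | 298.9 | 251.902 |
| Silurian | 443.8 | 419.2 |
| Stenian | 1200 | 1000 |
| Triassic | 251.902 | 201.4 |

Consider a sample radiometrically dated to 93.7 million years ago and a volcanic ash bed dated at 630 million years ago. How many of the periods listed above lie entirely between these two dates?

630 Ma sits inside the Ediacaran (635–538.8) and 93.7 Ma inside the Cretaceous (145–66); neither of those is wholly between the two dates.
The listed periods lying completely between them are Cambrian, Ordovician, Silurian, Devonian, Carboniferous, Permian, Triassic, Jurassic — 8 in all.

8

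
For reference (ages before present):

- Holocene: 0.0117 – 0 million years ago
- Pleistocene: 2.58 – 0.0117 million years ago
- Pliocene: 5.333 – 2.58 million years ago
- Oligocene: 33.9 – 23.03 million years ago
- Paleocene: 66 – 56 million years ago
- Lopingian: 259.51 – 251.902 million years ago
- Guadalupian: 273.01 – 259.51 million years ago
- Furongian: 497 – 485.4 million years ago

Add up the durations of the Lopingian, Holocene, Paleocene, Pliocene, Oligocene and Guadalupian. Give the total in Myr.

Duration is start − end for each: (259.51 − 251.902) + (0.0117 − 0) + (66 − 56) + (5.333 − 2.58) + (33.9 − 23.03) + (273.01 − 259.51).
That is 7.608 + 0.0117 + 10 + 2.753 + 10.87 + 13.5, which totals 44.7427 million years.

44.7427 million years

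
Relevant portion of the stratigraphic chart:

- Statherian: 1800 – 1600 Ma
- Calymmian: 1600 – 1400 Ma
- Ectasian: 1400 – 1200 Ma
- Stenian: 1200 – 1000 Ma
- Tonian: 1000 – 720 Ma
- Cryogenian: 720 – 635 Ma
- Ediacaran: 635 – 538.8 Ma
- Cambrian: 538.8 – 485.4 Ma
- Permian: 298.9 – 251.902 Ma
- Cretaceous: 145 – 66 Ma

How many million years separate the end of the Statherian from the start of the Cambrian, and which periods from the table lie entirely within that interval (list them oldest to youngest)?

1061.2 million years; Calymmian, Ectasian, Stenian, Tonian, Cryogenian, Ediacaran

End of Statherian = 1600 Ma; start of Cambrian = 538.8 Ma.
Gap = 1600 − 538.8 = 1061.2 Myr.
Periods wholly inside 1600–538.8 Ma: Calymmian (1600–1400), Ectasian (1400–1200), Stenian (1200–1000), Tonian (1000–720), Cryogenian (720–635), Ediacaran (635–538.8).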